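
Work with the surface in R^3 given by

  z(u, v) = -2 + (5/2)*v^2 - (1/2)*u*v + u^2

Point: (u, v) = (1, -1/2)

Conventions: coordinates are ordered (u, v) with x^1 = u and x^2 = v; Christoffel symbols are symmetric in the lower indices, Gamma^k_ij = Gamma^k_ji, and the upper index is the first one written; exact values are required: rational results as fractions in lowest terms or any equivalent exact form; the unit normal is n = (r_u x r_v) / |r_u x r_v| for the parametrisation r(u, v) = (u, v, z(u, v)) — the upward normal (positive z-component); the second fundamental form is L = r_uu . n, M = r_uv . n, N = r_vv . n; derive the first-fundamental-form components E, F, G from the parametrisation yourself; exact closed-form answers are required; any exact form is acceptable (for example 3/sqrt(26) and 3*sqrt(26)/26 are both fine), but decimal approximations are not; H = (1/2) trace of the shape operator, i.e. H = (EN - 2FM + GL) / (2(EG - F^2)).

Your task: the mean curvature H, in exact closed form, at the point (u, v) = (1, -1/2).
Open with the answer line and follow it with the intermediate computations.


Answer: H = 1394*sqrt(241)/58081

z_u = 9/4, z_v = -3, z_uu = 2, z_uv = -1/2, z_vv = 5
E = 97/16, F = -27/4, G = 10; answer radicand W^2 = 241/16
unnormalised second-form numerators: l = 2, m = -1/2, n = 5; L = l/sqrt(241/16), and similarly M = m/sqrt(W^2), N = n/sqrt(W^2)
H = (E*n - 2*F*m + G*l) / (2*(EG - F^2)*sqrt(W^2)); E*n - 2*F*m + G*l = 697/16, EG - F^2 = 241/16, so H = (697/482)/sqrt(241/16)


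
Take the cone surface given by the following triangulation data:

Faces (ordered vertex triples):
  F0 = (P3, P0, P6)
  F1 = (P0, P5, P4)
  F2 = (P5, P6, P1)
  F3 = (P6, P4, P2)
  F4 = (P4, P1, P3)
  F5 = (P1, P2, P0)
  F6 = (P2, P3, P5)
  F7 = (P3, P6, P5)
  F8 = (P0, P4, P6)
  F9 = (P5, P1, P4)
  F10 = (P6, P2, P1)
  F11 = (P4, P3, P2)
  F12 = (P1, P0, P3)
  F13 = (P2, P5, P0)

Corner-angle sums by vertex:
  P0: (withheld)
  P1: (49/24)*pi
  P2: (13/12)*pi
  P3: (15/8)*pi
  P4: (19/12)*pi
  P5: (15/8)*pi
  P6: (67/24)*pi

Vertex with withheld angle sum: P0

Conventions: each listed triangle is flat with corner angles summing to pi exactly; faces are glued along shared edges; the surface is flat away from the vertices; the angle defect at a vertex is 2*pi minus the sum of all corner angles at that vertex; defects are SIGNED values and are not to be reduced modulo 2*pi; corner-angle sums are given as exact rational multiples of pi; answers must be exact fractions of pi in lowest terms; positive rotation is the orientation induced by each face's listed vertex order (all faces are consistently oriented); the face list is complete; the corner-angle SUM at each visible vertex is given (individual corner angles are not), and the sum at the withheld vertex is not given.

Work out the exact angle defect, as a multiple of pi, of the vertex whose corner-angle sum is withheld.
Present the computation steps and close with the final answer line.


V = 7, E = 21, F = 14; chi = V - E + F = 0
Gauss-Bonnet: total defect = 2*pi*chi = 0; visible defects sum to (3/4)*pi

Answer: defect(P0) = (-3/4)*pi


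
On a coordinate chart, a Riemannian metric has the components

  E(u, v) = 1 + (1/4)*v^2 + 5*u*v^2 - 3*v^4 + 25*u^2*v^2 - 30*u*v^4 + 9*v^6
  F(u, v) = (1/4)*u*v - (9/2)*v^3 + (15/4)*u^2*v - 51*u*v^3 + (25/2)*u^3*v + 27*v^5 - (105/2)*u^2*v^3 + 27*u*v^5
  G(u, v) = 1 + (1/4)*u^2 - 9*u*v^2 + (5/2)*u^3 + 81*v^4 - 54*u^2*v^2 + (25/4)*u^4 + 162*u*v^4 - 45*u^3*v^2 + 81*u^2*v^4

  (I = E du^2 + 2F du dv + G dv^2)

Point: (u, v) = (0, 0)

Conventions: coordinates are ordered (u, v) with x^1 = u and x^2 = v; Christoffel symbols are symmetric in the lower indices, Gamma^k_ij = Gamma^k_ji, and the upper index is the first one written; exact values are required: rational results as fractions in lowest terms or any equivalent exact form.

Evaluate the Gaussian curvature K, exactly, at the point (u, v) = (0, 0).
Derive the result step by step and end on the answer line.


E = 1, F = 0, G = 1, EG - F^2 = 1 at the point
E_u = 0, E_v = 0, F_u = 0, F_v = 0, G_u = 0, G_v = 0
E_vv = 1/2, F_uv = 1/4, G_uu = 1/2
Brioschi: K = (det M1 - det M2) / (EG - F^2)^2 with the standard first/second-derivative matrices M1, M2.
M1 = [[-E_vv/2 + F_uv - G_uu/2, E_u/2, F_u - E_v/2], [F_v - G_u/2, E, F], [G_v/2, F, G]] = [[-1/4, 0, 0], [0, 1, 0], [0, 0, 1]]; det M1 = -1/4
M2 = [[0, E_v/2, G_u/2], [E_v/2, E, F], [G_u/2, F, G]] = [[0, 0, 0], [0, 1, 0], [0, 0, 1]]; det M2 = 0
det M1 - det M2 = -1/4; K = -1/4 / (1)^2 = -1/4

Answer: K = -1/4


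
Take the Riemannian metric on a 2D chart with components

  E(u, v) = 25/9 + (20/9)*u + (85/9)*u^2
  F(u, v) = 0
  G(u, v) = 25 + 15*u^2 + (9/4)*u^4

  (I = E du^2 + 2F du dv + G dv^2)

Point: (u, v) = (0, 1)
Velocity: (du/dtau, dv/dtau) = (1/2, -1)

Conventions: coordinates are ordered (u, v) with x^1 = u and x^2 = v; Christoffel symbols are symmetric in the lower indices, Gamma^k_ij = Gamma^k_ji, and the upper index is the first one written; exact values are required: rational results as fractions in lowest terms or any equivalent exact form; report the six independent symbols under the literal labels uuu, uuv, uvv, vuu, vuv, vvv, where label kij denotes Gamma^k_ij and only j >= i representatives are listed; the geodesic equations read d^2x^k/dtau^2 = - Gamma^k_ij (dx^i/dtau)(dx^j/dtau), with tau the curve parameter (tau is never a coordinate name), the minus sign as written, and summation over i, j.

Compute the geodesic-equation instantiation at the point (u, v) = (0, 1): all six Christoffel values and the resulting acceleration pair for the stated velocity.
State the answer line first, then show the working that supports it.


Answer: Gamma_uuu = 2/5, Gamma_uuv = 0, Gamma_uvv = 0, Gamma_vuu = 0, Gamma_vuv = 0, Gamma_vvv = 0; accelerations (d^2u/dtau^2, d^2v/dtau^2) = (-1/10, 0)

E = 25/9, F = 0, G = 25 at the point
E_u = 20/9, E_v = 0, F_u = 0, F_v = 0, G_u = 0, G_v = 0
EG - F^2 = 625/9;  g^inv = (9/625) * [[25, 0], [0, 25/9]]
first-kind symbols [ij,l] = (1/2)(d_i g_jl + d_j g_il - d_l g_ij): [uu,u] = E_u/2 = 10/9, [uu,v] = F_u - E_v/2 = 0, [uv,u] = E_v/2 = 0, [uv,v] = G_u/2 = 0, [vv,u] = F_v - G_u/2 = 0, [vv,v] = G_v/2 = 0
Gamma^u_ij = (G*[ij,u] - F*[ij,v])/(EG - F^2), Gamma^v_ij = (E*[ij,v] - F*[ij,u])/(EG - F^2)
Gamma_uuu = 2/5, Gamma_uuv = 0, Gamma_uvv = 0, Gamma_vuu = 0, Gamma_vuv = 0, Gamma_vvv = 0
d^2u/dtau^2 = -(Gamma_uuu*(1/2)^2 + 2*Gamma_uuv*(1/2)*(-1) + Gamma_uvv*(-1)^2) = -1/10
d^2v/dtau^2 = -(Gamma_vuu*(1/2)^2 + 2*Gamma_vuv*(1/2)*(-1) + Gamma_vvv*(-1)^2) = 0


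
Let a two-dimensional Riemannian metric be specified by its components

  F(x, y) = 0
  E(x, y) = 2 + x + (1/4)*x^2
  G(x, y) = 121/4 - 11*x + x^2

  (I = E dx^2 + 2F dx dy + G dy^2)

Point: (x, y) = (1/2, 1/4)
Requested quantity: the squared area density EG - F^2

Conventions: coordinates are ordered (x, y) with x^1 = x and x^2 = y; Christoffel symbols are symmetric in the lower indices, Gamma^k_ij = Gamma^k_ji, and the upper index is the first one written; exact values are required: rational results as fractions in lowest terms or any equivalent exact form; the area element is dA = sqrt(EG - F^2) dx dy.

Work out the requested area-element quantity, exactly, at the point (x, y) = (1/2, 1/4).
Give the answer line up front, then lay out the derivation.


Answer: EG - F^2 = 1025/16

E = 41/16, F = 0, G = 25; EG - F^2 = 1025/16


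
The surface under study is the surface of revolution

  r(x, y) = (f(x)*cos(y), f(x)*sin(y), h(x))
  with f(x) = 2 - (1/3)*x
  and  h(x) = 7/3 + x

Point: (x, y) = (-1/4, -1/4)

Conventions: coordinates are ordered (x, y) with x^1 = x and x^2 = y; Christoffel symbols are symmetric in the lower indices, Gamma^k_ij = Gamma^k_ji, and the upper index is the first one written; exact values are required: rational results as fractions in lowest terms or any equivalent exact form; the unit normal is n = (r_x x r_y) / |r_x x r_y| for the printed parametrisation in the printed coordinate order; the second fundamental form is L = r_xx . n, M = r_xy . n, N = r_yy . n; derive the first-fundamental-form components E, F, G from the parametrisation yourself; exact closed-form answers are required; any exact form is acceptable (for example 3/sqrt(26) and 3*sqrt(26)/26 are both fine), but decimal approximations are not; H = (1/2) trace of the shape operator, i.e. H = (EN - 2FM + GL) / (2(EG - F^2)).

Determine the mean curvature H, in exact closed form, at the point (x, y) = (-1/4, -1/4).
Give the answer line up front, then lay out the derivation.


Answer: H = 9*sqrt(10)/125

f = 25/12, f' = -1/3, f'' = 0, h' = 1, h'' = 0
E = 10/9, F = 0, G = 625/144; answer radicand W^2 = 10/9
unnormalised second-form numerators: l = 0, m = 0, n = 25/12; L = l/sqrt(10/9), and similarly M = m/sqrt(W^2), N = n/sqrt(W^2)
H = (E*n - 2*F*m + G*l) / (2*(EG - F^2)*sqrt(W^2)); E*n - 2*F*m + G*l = 125/54, EG - F^2 = 3125/648, so H = (6/25)/sqrt(10/9)


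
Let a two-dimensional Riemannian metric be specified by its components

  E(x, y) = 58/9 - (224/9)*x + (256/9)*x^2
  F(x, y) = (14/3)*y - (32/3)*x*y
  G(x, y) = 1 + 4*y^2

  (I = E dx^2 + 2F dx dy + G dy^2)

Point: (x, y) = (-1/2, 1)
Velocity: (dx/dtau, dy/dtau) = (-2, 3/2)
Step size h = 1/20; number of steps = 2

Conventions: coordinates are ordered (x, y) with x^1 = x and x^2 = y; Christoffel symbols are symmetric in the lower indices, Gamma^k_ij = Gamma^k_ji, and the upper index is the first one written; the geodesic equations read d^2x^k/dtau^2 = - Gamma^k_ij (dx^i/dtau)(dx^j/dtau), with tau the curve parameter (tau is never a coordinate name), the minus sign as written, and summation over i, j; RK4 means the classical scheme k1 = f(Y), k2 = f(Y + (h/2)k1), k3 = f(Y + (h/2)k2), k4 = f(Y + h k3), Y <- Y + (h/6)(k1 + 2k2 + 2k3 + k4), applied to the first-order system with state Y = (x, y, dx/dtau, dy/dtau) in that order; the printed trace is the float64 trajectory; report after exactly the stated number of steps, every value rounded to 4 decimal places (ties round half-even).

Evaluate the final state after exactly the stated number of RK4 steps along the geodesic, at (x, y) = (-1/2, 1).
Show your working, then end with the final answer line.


f(Y) = (dx/dtau, dy/dtau, -Gamma^x_ij Y'^i Y'^j, -Gamma^y_ij Y'^i Y'^j) with the Gammas evaluated at the stage position; h = 0.050000; intermediate values shown to 6 dp
step 0: x = -0.5000, y = 1.0000, dx/dtau = -2.0000, dy/dtau = 1.5000
step 1:
  k1: at (x, y) = (-0.500000, 1.000000), (dx/dtau, dy/dtau) = (-2.000000, 1.500000); Gamma_xxx = -0.888889, Gamma_xxy = 0.000000, Gamma_xyy = 0.333333, Gamma_yxx = -0.355556, Gamma_yxy = 0.000000, Gamma_yyy = 0.133333; k1 = (-2.000000, 1.500000, 2.805556, 1.122222)
  k2: at (x, y) = (-0.550000, 1.037500), (dx/dtau, dy/dtau) = (-1.929861, 1.528056); Gamma_xxx = -0.850060, Gamma_xxy = 0.000000, Gamma_xyy = 0.318773, Gamma_yxx = -0.334913, Gamma_yxy = 0.000000, Gamma_yyy = 0.125592; k2 = (-1.929861, 1.528056, 2.421615, 0.954086)
  k3: at (x, y) = (-0.548247, 1.038201), (dx/dtau, dy/dtau) = (-1.939460, 1.523852); Gamma_xxx = -0.850936, Gamma_xxy = 0.000000, Gamma_xyy = 0.319101, Gamma_yxx = -0.336081, Gamma_yxy = 0.000000, Gamma_yyy = 0.126030; k3 = (-1.939460, 1.523852, 2.459805, 0.971512)
  k4: at (x, y) = (-0.596973, 1.076193), (dx/dtau, dy/dtau) = (-1.877010, 1.548576); Gamma_xxx = -0.815727, Gamma_xxy = 0.000000, Gamma_xyy = 0.305898, Gamma_yxx = -0.318234, Gamma_yxy = 0.000000, Gamma_yyy = 0.119338; k4 = (-1.877010, 1.548576, 2.140372, 0.835009)
  Y <- Y + (h/6)(k1 + 2k2 + 2k3 + k4): x = -0.5968, y = 1.0763, dx/dtau = -1.8774, dy/dtau = 1.5484
step 2:
  k1: at (x, y) = (-0.596797, 1.076270), (dx/dtau, dy/dtau) = (-1.877427, 1.548404); Gamma_xxx = -0.815807, Gamma_xxy = 0.000000, Gamma_xyy = 0.305928, Gamma_yxx = -0.318343, Gamma_yxy = 0.000000, Gamma_yyy = 0.119378; k1 = (-1.877427, 1.548404, 2.142023, 0.835856)
  k2: at (x, y) = (-0.643733, 1.114980), (dx/dtau, dy/dtau) = (-1.823876, 1.569300); Gamma_xxx = -0.784046, Gamma_xxy = 0.000000, Gamma_xyy = 0.294017, Gamma_yxx = -0.303194, Gamma_yxy = 0.000000, Gamma_yyy = 0.113698; k2 = (-1.823876, 1.569300, 1.884071, 0.728579)
  k3: at (x, y) = (-0.642394, 1.115502), (dx/dtau, dy/dtau) = (-1.830325, 1.566618); Gamma_xxx = -0.784628, Gamma_xxy = 0.000000, Gamma_xyy = 0.294235, Gamma_yxx = -0.303938, Gamma_yxy = 0.000000, Gamma_yyy = 0.113977; k3 = (-1.830325, 1.566618, 1.906435, 0.738487)
  k4: at (x, y) = (-0.688313, 1.154601), (dx/dtau, dy/dtau) = (-1.782105, 1.585328); Gamma_xxx = -0.755539, Gamma_xxy = 0.000000, Gamma_xyy = 0.283327, Gamma_yxx = -0.290572, Gamma_yxy = 0.000000, Gamma_yyy = 0.108964; k4 = (-1.782105, 1.585328, 1.687440, 0.648971)
  Y <- Y + (h/6)(k1 + 2k2 + 2k3 + k4): x = -0.6882, y = 1.1546, dx/dtau = -1.7823, dy/dtau = 1.5852

Answer: x = -0.6882, y = 1.1546, dx/dtau = -1.7823, dy/dtau = 1.5852


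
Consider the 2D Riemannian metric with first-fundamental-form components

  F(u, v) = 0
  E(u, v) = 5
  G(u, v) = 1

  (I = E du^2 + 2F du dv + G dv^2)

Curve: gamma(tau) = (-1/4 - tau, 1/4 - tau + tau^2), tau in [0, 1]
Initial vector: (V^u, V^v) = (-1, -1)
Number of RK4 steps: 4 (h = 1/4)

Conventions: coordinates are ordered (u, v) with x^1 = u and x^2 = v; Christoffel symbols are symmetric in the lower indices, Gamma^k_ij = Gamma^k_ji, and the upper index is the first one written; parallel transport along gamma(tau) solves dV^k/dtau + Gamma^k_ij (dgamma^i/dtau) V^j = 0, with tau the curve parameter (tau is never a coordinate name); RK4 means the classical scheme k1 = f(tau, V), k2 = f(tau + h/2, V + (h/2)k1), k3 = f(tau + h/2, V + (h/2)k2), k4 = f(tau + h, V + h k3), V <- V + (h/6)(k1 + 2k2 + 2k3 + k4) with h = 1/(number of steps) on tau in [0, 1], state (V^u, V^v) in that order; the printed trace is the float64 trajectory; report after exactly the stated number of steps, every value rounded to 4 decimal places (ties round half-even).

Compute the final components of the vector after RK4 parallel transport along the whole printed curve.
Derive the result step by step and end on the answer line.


gamma'(tau) = (-1, -1 + 2*tau); f(tau, V)^k = -Gamma^k_ij(gamma(tau)) gamma'^i(tau) V^j; h = 1/4; intermediate values shown to 6 dp
curve data and Christoffel symbols at the stage parameters:
  tau = 0.000000: gamma = (-0.250000, 0.250000), gamma' = (-1.000000, -1.000000); Gamma_uuu = 0.000000, Gamma_uuv = 0.000000, Gamma_uvv = 0.000000, Gamma_vuu = 0.000000, Gamma_vuv = 0.000000, Gamma_vvv = 0.000000
  tau = 0.125000: gamma = (-0.375000, 0.140625), gamma' = (-1.000000, -0.750000); Gamma_uuu = 0.000000, Gamma_uuv = 0.000000, Gamma_uvv = 0.000000, Gamma_vuu = 0.000000, Gamma_vuv = 0.000000, Gamma_vvv = 0.000000
  tau = 0.250000: gamma = (-0.500000, 0.062500), gamma' = (-1.000000, -0.500000); Gamma_uuu = 0.000000, Gamma_uuv = 0.000000, Gamma_uvv = 0.000000, Gamma_vuu = 0.000000, Gamma_vuv = 0.000000, Gamma_vvv = 0.000000
  tau = 0.375000: gamma = (-0.625000, 0.015625), gamma' = (-1.000000, -0.250000); Gamma_uuu = 0.000000, Gamma_uuv = 0.000000, Gamma_uvv = 0.000000, Gamma_vuu = 0.000000, Gamma_vuv = 0.000000, Gamma_vvv = 0.000000
  tau = 0.500000: gamma = (-0.750000, 0.000000), gamma' = (-1.000000, 0.000000); Gamma_uuu = 0.000000, Gamma_uuv = 0.000000, Gamma_uvv = 0.000000, Gamma_vuu = 0.000000, Gamma_vuv = 0.000000, Gamma_vvv = 0.000000
  tau = 0.625000: gamma = (-0.875000, 0.015625), gamma' = (-1.000000, 0.250000); Gamma_uuu = 0.000000, Gamma_uuv = 0.000000, Gamma_uvv = 0.000000, Gamma_vuu = 0.000000, Gamma_vuv = 0.000000, Gamma_vvv = 0.000000
  tau = 0.750000: gamma = (-1.000000, 0.062500), gamma' = (-1.000000, 0.500000); Gamma_uuu = 0.000000, Gamma_uuv = 0.000000, Gamma_uvv = 0.000000, Gamma_vuu = 0.000000, Gamma_vuv = 0.000000, Gamma_vvv = 0.000000
  tau = 0.875000: gamma = (-1.125000, 0.140625), gamma' = (-1.000000, 0.750000); Gamma_uuu = 0.000000, Gamma_uuv = 0.000000, Gamma_uvv = 0.000000, Gamma_vuu = 0.000000, Gamma_vuv = 0.000000, Gamma_vvv = 0.000000
  tau = 1.000000: gamma = (-1.250000, 0.250000), gamma' = (-1.000000, 1.000000); Gamma_uuu = 0.000000, Gamma_uuv = 0.000000, Gamma_uvv = 0.000000, Gamma_vuu = 0.000000, Gamma_vuv = 0.000000, Gamma_vvv = 0.000000
step 0: V^u = -1.0000, V^v = -1.0000
step 1: k1 = (0.000000, 0.000000), k2 = (0.000000, 0.000000), k3 = (0.000000, 0.000000), k4 = (0.000000, 0.000000); V <- V + (h/6)(k1 + 2k2 + 2k3 + k4): V^u = -1.0000, V^v = -1.0000
step 2: k1 = (0.000000, 0.000000), k2 = (0.000000, 0.000000), k3 = (0.000000, 0.000000), k4 = (0.000000, 0.000000); V <- V + (h/6)(k1 + 2k2 + 2k3 + k4): V^u = -1.0000, V^v = -1.0000
step 3: k1 = (0.000000, 0.000000), k2 = (0.000000, 0.000000), k3 = (0.000000, 0.000000), k4 = (0.000000, 0.000000); V <- V + (h/6)(k1 + 2k2 + 2k3 + k4): V^u = -1.0000, V^v = -1.0000
step 4: k1 = (0.000000, 0.000000), k2 = (0.000000, 0.000000), k3 = (0.000000, 0.000000), k4 = (0.000000, 0.000000); V <- V + (h/6)(k1 + 2k2 + 2k3 + k4): V^u = -1.0000, V^v = -1.0000

Answer: V^u = -1.0000, V^v = -1.0000


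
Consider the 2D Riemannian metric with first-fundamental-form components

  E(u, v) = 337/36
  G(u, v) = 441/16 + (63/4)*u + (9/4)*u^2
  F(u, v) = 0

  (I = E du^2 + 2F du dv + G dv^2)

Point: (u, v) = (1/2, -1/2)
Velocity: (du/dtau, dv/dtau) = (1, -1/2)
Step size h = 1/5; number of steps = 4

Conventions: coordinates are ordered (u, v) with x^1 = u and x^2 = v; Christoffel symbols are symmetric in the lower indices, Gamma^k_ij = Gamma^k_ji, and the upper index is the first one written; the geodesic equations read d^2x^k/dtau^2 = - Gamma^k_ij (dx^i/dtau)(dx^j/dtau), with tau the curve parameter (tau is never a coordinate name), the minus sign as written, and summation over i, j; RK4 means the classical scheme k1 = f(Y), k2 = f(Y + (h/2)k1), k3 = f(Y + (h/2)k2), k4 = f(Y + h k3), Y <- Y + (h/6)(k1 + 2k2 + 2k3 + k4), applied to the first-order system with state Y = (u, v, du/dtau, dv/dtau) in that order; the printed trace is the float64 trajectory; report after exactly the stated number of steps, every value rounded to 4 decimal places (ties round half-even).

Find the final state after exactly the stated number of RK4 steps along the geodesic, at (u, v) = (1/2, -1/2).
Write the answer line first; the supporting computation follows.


Answer: u = 1.3637, v = -0.8304, du/dtau = 1.1450, dv/dtau = -0.3382

f(Y) = (du/dtau, dv/dtau, -Gamma^u_ij Y'^i Y'^j, -Gamma^v_ij Y'^i Y'^j) with the Gammas evaluated at the stage position; h = 0.200000; intermediate values shown to 6 dp
step 0: u = 0.5000, v = -0.5000, du/dtau = 1.0000, dv/dtau = -0.5000
step 1:
  k1: at (u, v) = (0.500000, -0.500000), (du/dtau, dv/dtau) = (1.000000, -0.500000); Gamma_uuu = 0.000000, Gamma_uuv = 0.000000, Gamma_uvv = -0.961424, Gamma_vuu = 0.000000, Gamma_vuv = 0.250000, Gamma_vvv = 0.000000; k1 = (1.000000, -0.500000, 0.240356, 0.250000)
  k2: at (u, v) = (0.600000, -0.550000), (du/dtau, dv/dtau) = (1.024036, -0.475000); Gamma_uuu = 0.000000, Gamma_uuv = 0.000000, Gamma_uvv = -0.985460, Gamma_vuu = 0.000000, Gamma_vuv = 0.243902, Gamma_vvv = 0.000000; k2 = (1.024036, -0.475000, 0.222344, 0.237277)
  k3: at (u, v) = (0.602404, -0.547500), (du/dtau, dv/dtau) = (1.022234, -0.476272); Gamma_uuu = 0.000000, Gamma_uuv = 0.000000, Gamma_uvv = -0.986038, Gamma_vuu = 0.000000, Gamma_vuv = 0.243760, Gamma_vvv = 0.000000; k3 = (1.022234, -0.476272, 0.223668, 0.237355)
  k4: at (u, v) = (0.704447, -0.595254), (du/dtau, dv/dtau) = (1.044734, -0.452529); Gamma_uuu = 0.000000, Gamma_uuv = 0.000000, Gamma_uvv = -1.010564, Gamma_vuu = 0.000000, Gamma_vuv = 0.237843, Gamma_vvv = 0.000000; k4 = (1.044734, -0.452529, 0.206946, 0.224892)
  Y <- Y + (h/6)(k1 + 2k2 + 2k3 + k4): u = 0.7046, v = -0.5952, du/dtau = 1.0446, dv/dtau = -0.4525
step 2:
  k1: at (u, v) = (0.704576, -0.595169), (du/dtau, dv/dtau) = (1.044644, -0.452528); Gamma_uuu = 0.000000, Gamma_uuv = 0.000000, Gamma_uvv = -1.010595, Gamma_vuu = 0.000000, Gamma_vuv = 0.237836, Gamma_vvv = 0.000000; k1 = (1.044644, -0.452528, 0.206952, 0.224865)
  k2: at (u, v) = (0.809040, -0.640422), (du/dtau, dv/dtau) = (1.065339, -0.430042); Gamma_uuu = 0.000000, Gamma_uuv = 0.000000, Gamma_uvv = -1.035704, Gamma_vuu = 0.000000, Gamma_vuv = 0.232070, Gamma_vvv = 0.000000; k2 = (1.065339, -0.430042, 0.191539, 0.212641)
  k3: at (u, v) = (0.811110, -0.638173), (du/dtau, dv/dtau) = (1.063798, -0.431264); Gamma_uuu = 0.000000, Gamma_uuv = 0.000000, Gamma_uvv = -1.036201, Gamma_vuu = 0.000000, Gamma_vuv = 0.231959, Gamma_vvv = 0.000000; k3 = (1.063798, -0.431264, 0.192722, 0.212835)
  k4: at (u, v) = (0.917335, -0.681422), (du/dtau, dv/dtau) = (1.083189, -0.409961); Gamma_uuu = 0.000000, Gamma_uuv = 0.000000, Gamma_uvv = -1.061733, Gamma_vuu = 0.000000, Gamma_vuv = 0.226381, Gamma_vvv = 0.000000; k4 = (1.083189, -0.409961, 0.178444, 0.201056)
  Y <- Y + (h/6)(k1 + 2k2 + 2k3 + k4): u = 0.9174, v = -0.6813, du/dtau = 1.0831, dv/dtau = -0.4100
step 3:
  k1: at (u, v) = (0.917446, -0.681339), (du/dtau, dv/dtau) = (1.083108, -0.409966); Gamma_uuu = 0.000000, Gamma_uuv = 0.000000, Gamma_uvv = -1.061760, Gamma_vuu = 0.000000, Gamma_vuv = 0.226375, Gamma_vvv = 0.000000; k1 = (1.083108, -0.409966, 0.178452, 0.201038)
  k2: at (u, v) = (1.025757, -0.722336), (du/dtau, dv/dtau) = (1.100953, -0.389862); Gamma_uuu = 0.000000, Gamma_uuv = 0.000000, Gamma_uvv = -1.087793, Gamma_vuu = 0.000000, Gamma_vuv = 0.220958, Gamma_vvv = 0.000000; k2 = (1.100953, -0.389862, 0.165336, 0.189679)
  k3: at (u, v) = (1.027541, -0.720325), (du/dtau, dv/dtau) = (1.099642, -0.390998); Gamma_uuu = 0.000000, Gamma_uuv = 0.000000, Gamma_uvv = -1.088222, Gamma_vuu = 0.000000, Gamma_vuv = 0.220870, Gamma_vvv = 0.000000; k3 = (1.099642, -0.390998, 0.166367, 0.189930)
  k4: at (u, v) = (1.137374, -0.759539), (du/dtau, dv/dtau) = (1.116381, -0.371980); Gamma_uuu = 0.000000, Gamma_uuv = 0.000000, Gamma_uvv = -1.114621, Gamma_vuu = 0.000000, Gamma_vuv = 0.215639, Gamma_vvv = 0.000000; k4 = (1.116381, -0.371980, 0.154229, 0.179098)
  Y <- Y + (h/6)(k1 + 2k2 + 2k3 + k4): u = 1.1375, v = -0.7595, du/dtau = 1.1163, dv/dtau = -0.3720
step 4:
  k1: at (u, v) = (1.137469, -0.759461), (du/dtau, dv/dtau) = (1.116311, -0.371987); Gamma_uuu = 0.000000, Gamma_uuv = 0.000000, Gamma_uvv = -1.114644, Gamma_vuu = 0.000000, Gamma_vuv = 0.215635, Gamma_vvv = 0.000000; k1 = (1.116311, -0.371987, 0.154238, 0.179086)
  k2: at (u, v) = (1.249100, -0.796660), (du/dtau, dv/dtau) = (1.131735, -0.354079); Gamma_uuu = 0.000000, Gamma_uuv = 0.000000, Gamma_uvv = -1.141475, Gamma_vuu = 0.000000, Gamma_vuv = 0.210566, Gamma_vvv = 0.000000; k2 = (1.131735, -0.354079, 0.143109, 0.168758)
  k3: at (u, v) = (1.250642, -0.794869), (du/dtau, dv/dtau) = (1.130622, -0.355112); Gamma_uuu = 0.000000, Gamma_uuv = 0.000000, Gamma_uvv = -1.141846, Gamma_vuu = 0.000000, Gamma_vuv = 0.210498, Gamma_vvv = 0.000000; k3 = (1.130622, -0.355112, 0.143992, 0.169028)
  k4: at (u, v) = (1.363593, -0.830484), (du/dtau, dv/dtau) = (1.145109, -0.338182); Gamma_uuu = 0.000000, Gamma_uuv = 0.000000, Gamma_uvv = -1.168994, Gamma_vuu = 0.000000, Gamma_vuv = 0.205609, Gamma_vvv = 0.000000; k4 = (1.145109, -0.338182, 0.133694, 0.159246)
  Y <- Y + (h/6)(k1 + 2k2 + 2k3 + k4): u = 1.3637, v = -0.8304, du/dtau = 1.1450, dv/dtau = -0.3382


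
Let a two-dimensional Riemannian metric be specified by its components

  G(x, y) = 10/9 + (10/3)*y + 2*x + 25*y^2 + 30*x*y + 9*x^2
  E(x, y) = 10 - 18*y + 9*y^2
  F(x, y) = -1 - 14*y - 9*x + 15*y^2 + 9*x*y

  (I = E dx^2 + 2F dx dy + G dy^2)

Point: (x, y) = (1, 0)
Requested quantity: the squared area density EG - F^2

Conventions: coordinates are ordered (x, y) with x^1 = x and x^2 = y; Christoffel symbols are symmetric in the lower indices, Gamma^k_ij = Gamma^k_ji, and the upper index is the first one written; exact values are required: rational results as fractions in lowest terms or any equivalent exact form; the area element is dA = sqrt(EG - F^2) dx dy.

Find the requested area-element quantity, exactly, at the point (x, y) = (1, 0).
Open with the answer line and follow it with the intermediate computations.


Answer: EG - F^2 = 190/9

E = 10, F = -10, G = 109/9; EG - F^2 = 190/9


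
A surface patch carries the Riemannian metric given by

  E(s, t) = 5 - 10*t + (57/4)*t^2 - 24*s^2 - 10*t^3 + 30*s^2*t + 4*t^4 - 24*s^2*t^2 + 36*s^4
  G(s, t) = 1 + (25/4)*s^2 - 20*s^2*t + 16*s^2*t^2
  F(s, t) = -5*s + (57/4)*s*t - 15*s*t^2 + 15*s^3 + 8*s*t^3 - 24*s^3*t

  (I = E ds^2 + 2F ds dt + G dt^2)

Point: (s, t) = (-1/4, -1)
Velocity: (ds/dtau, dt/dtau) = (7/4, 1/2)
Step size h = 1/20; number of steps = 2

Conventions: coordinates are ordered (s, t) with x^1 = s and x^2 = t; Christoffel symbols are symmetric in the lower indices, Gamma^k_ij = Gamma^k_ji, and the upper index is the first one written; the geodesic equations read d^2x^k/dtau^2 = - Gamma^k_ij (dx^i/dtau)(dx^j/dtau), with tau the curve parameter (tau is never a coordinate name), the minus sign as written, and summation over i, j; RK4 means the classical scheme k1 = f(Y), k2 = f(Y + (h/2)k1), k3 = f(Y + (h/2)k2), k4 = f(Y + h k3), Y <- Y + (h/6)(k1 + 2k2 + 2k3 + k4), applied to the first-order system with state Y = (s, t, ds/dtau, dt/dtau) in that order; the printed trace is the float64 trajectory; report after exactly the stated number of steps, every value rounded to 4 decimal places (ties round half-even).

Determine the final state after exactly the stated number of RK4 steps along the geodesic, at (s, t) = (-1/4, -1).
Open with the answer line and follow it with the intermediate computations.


Answer: s = -0.0716, t = -0.9494, ds/dtau = 1.8366, dt/dtau = 0.5129

f(Y) = (ds/dtau, dt/dtau, -Gamma^s_ij Y'^i Y'^j, -Gamma^t_ij Y'^i Y'^j) with the Gammas evaluated at the stage position; h = 0.050000; intermediate values shown to 6 dp
step 0: s = -0.2500, t = -1.0000, ds/dtau = 1.7500, dt/dtau = 0.5000
step 1:
  k1: at (s, t) = (-0.250000, -1.000000), (ds/dtau, dt/dtau) = (1.750000, 0.500000); Gamma_sss = 0.446469, Gamma_sst = -0.967350, Gamma_stt = -0.148823, Gamma_tss = 0.118451, Gamma_tst = -0.256644, Gamma_ttt = -0.039484; k1 = (1.750000, 0.500000, 0.362756, 0.096241)
  k2: at (s, t) = (-0.206250, -0.987500), (ds/dtau, dt/dtau) = (1.759069, 0.502406); Gamma_sss = 0.374253, Gamma_sst = -0.975325, Gamma_stt = -0.124751, Gamma_tss = 0.080773, Gamma_tst = -0.210500, Gamma_ttt = -0.026924; k2 = (1.759069, 0.502406, 0.597350, 0.128923)
  k3: at (s, t) = (-0.206023, -0.987440), (ds/dtau, dt/dtau) = (1.764934, 0.503223); Gamma_sss = 0.373869, Gamma_sst = -0.975361, Gamma_stt = -0.124623, Gamma_tss = 0.080597, Gamma_tst = -0.210263, Gamma_ttt = -0.026866; k3 = (1.764934, 0.503223, 0.599505, 0.129238)
  k4: at (s, t) = (-0.161753, -0.974839), (ds/dtau, dt/dtau) = (1.779975, 0.506462); Gamma_sss = 0.297894, Gamma_sst = -0.982116, Gamma_stt = -0.099298, Gamma_tss = 0.049890, Gamma_tst = -0.164480, Gamma_ttt = -0.016630; k4 = (1.779975, 0.506462, 0.852386, 0.142753)
  Y <- Y + (h/6)(k1 + 2k2 + 2k3 + k4): s = -0.1619, t = -0.9749, ds/dtau = 1.7801, dt/dtau = 0.5063
step 2:
  k1: at (s, t) = (-0.161850, -0.974852), (ds/dtau, dt/dtau) = (1.780074, 0.506294); Gamma_sss = 0.298067, Gamma_sst = -0.982107, Gamma_stt = -0.099356, Gamma_tss = 0.049950, Gamma_tst = -0.164581, Gamma_ttt = -0.016650; k1 = (1.780074, 0.506294, 0.851227, 0.142648)
  k2: at (s, t) = (-0.117348, -0.962195), (ds/dtau, dt/dtau) = (1.801354, 0.509861); Gamma_sss = 0.219126, Gamma_sst = -0.987929, Gamma_stt = -0.073042, Gamma_tss = 0.026440, Gamma_tst = -0.119204, Gamma_ttt = -0.008813; k2 = (1.801354, 0.509861, 1.122657, 0.135460)
  k3: at (s, t) = (-0.116816, -0.962106), (ds/dtau, dt/dtau) = (1.808140, 0.509681); Gamma_sss = 0.218154, Gamma_sst = -0.987973, Gamma_stt = -0.072718, Gamma_tss = 0.026201, Gamma_tst = -0.118659, Gamma_ttt = -0.008734; k3 = (1.808140, 0.509681, 1.126644, 0.135314)
  k4: at (s, t) = (-0.071443, -0.949368), (ds/dtau, dt/dtau) = (1.836406, 0.513060); Gamma_sss = 0.135201, Gamma_sst = -0.993127, Gamma_stt = -0.045067, Gamma_tss = 0.009898, Gamma_tst = -0.072708, Gamma_ttt = -0.003299; k4 = (1.836406, 0.513060, 1.427333, 0.104497)
  Y <- Y + (h/6)(k1 + 2k2 + 2k3 + k4): s = -0.0716, t = -0.9494, ds/dtau = 1.8366, dt/dtau = 0.5129


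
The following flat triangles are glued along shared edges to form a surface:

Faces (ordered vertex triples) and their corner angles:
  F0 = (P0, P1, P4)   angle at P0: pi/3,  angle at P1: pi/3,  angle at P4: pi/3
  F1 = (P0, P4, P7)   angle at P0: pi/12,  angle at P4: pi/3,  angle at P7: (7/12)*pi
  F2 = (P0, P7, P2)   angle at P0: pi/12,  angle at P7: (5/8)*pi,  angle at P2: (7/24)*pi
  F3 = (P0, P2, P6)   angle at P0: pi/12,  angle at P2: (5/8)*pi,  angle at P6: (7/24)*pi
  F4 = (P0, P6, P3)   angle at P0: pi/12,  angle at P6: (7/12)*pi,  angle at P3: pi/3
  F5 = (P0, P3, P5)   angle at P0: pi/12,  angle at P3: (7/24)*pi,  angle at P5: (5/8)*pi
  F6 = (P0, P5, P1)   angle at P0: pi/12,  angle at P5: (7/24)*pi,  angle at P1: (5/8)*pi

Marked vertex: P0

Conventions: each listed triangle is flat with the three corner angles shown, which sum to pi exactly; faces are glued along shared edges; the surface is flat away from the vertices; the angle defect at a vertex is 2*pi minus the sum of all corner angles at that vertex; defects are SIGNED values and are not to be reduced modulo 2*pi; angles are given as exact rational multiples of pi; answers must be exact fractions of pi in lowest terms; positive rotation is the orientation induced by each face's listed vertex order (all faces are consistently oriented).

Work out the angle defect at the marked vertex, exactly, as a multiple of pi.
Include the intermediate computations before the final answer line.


Sum of corner angles at P0: (5/6)*pi
defect = 2*pi - (5/6)*pi

Answer: defect(P0) = (7/6)*pi


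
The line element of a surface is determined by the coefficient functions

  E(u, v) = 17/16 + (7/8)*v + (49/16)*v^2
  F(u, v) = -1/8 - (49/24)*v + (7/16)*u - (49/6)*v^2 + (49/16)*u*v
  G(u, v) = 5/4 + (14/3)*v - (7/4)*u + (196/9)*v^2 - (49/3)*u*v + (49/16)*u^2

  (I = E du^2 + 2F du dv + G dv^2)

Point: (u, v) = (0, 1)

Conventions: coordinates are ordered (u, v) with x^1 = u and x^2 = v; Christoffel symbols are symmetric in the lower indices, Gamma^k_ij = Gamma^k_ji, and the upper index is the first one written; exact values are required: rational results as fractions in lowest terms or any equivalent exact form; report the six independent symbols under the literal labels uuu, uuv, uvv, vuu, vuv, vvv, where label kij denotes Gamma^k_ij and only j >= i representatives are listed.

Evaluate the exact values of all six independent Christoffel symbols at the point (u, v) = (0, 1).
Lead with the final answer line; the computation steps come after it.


Answer: Gamma_uuu = 0, Gamma_uuv = 18/163, Gamma_uvv = -48/163, Gamma_vuu = 0, Gamma_vuv = -93/326, Gamma_vvv = 124/163

E = 5, F = -31/3, G = 997/36 at the point
E_u = 0, E_v = 7, F_u = 7/2, F_v = -147/8, G_u = -217/12, G_v = 434/9
EG - F^2 = 1141/36;  g^inv = (36/1141) * [[997/36, 31/3], [31/3, 5]]
first-kind symbols [ij,l] = (1/2)(d_i g_jl + d_j g_il - d_l g_ij): [uu,u] = E_u/2 = 0, [uu,v] = F_u - E_v/2 = 0, [uv,u] = E_v/2 = 7/2, [uv,v] = G_u/2 = -217/24, [vv,u] = F_v - G_u/2 = -28/3, [vv,v] = G_v/2 = 217/9
Gamma^u_ij = (G*[ij,u] - F*[ij,v])/(EG - F^2), Gamma^v_ij = (E*[ij,v] - F*[ij,u])/(EG - F^2)


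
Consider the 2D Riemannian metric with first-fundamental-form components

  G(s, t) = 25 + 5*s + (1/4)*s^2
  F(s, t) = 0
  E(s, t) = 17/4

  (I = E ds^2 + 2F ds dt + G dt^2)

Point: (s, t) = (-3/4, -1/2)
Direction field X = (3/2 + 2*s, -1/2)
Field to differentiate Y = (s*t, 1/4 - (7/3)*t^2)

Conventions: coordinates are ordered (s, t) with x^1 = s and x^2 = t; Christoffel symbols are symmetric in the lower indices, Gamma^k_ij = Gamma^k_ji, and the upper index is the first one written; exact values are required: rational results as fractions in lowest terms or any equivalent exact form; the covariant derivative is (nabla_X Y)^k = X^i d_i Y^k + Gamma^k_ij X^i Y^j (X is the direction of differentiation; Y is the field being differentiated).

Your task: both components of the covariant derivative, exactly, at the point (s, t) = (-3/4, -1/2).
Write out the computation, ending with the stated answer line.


E = 17/4, F = 0, G = 1369/64 at the point
E_s = 0, E_t = 0, F_s = 0, F_t = 0, G_s = 37/8, G_t = 0
EG - F^2 = 23273/256;  g^inv = (256/23273) * [[1369/64, 0], [0, 17/4]]
first-kind symbols [ij,l] = (1/2)(d_i g_jl + d_j g_il - d_l g_ij): [ss,s] = E_s/2 = 0, [ss,t] = F_s - E_t/2 = 0, [st,s] = E_t/2 = 0, [st,t] = G_s/2 = 37/16, [tt,s] = F_t - G_s/2 = -37/16, [tt,t] = G_t/2 = 0
Gamma^s_ij = (G*[ij,s] - F*[ij,t])/(EG - F^2), Gamma^t_ij = (E*[ij,t] - F*[ij,s])/(EG - F^2)
Gamma_sss = 0, Gamma_sst = 0, Gamma_stt = -37/68, Gamma_tss = 0, Gamma_tst = 4/37, Gamma_ttt = 0
X = (0, -1/2), Y = (3/8, -1/3) at the point

Answer: (nabla_X Y)^s = 29/102, (nabla_X Y)^t = -527/444


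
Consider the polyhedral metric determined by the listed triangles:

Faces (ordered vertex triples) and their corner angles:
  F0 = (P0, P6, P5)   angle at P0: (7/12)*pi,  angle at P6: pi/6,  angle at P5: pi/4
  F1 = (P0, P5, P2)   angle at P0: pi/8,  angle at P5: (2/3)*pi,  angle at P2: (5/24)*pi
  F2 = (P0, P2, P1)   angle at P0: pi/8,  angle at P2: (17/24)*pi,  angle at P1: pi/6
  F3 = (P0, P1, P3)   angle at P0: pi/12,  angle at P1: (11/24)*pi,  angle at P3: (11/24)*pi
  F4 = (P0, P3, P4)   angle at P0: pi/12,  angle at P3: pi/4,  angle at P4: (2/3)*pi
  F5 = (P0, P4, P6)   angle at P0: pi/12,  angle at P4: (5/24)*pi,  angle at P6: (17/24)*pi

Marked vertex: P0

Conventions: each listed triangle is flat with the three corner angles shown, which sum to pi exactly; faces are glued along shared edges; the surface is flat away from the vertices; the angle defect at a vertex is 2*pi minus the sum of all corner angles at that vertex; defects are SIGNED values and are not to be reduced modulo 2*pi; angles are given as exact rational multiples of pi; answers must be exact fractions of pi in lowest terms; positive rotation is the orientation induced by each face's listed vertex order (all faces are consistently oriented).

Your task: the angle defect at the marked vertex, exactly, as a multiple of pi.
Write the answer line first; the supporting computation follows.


Answer: defect(P0) = (11/12)*pi

Sum of corner angles at P0: (13/12)*pi
defect = 2*pi - (13/12)*pi


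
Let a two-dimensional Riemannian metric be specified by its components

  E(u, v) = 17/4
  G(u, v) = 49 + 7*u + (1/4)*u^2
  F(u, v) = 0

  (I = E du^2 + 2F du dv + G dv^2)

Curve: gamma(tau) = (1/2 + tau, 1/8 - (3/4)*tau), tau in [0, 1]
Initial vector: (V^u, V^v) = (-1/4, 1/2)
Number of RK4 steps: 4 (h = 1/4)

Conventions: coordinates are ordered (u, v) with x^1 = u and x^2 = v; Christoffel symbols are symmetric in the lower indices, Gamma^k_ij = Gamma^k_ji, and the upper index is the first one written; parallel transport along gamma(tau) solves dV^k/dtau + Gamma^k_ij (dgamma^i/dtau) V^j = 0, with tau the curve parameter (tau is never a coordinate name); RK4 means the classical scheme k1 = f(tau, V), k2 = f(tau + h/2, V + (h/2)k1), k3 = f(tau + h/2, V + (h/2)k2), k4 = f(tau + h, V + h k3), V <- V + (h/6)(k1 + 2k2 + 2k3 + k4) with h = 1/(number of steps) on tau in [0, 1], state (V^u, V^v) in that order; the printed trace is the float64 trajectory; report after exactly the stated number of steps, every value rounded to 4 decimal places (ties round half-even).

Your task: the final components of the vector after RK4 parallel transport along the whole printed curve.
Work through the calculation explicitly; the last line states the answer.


gamma'(tau) = (1, -3/4); f(tau, V)^k = -Gamma^k_ij(gamma(tau)) gamma'^i(tau) V^j; h = 1/4; intermediate values shown to 6 dp
curve data and Christoffel symbols at the stage parameters:
  tau = 0.000000: gamma = (0.500000, 0.125000), gamma' = (1.000000, -0.750000); Gamma_uuu = 0.000000, Gamma_uuv = 0.000000, Gamma_uvv = -0.852941, Gamma_vuu = 0.000000, Gamma_vuv = 0.068966, Gamma_vvv = 0.000000
  tau = 0.125000: gamma = (0.625000, 0.031250), gamma' = (1.000000, -0.750000); Gamma_uuu = 0.000000, Gamma_uuv = 0.000000, Gamma_uvv = -0.860294, Gamma_vuu = 0.000000, Gamma_vuv = 0.068376, Gamma_vvv = 0.000000
  tau = 0.250000: gamma = (0.750000, -0.062500), gamma' = (1.000000, -0.750000); Gamma_uuu = 0.000000, Gamma_uuv = 0.000000, Gamma_uvv = -0.867647, Gamma_vuu = 0.000000, Gamma_vuv = 0.067797, Gamma_vvv = 0.000000
  tau = 0.375000: gamma = (0.875000, -0.156250), gamma' = (1.000000, -0.750000); Gamma_uuu = 0.000000, Gamma_uuv = 0.000000, Gamma_uvv = -0.875000, Gamma_vuu = 0.000000, Gamma_vuv = 0.067227, Gamma_vvv = 0.000000
  tau = 0.500000: gamma = (1.000000, -0.250000), gamma' = (1.000000, -0.750000); Gamma_uuu = 0.000000, Gamma_uuv = 0.000000, Gamma_uvv = -0.882353, Gamma_vuu = 0.000000, Gamma_vuv = 0.066667, Gamma_vvv = 0.000000
  tau = 0.625000: gamma = (1.125000, -0.343750), gamma' = (1.000000, -0.750000); Gamma_uuu = 0.000000, Gamma_uuv = 0.000000, Gamma_uvv = -0.889706, Gamma_vuu = 0.000000, Gamma_vuv = 0.066116, Gamma_vvv = 0.000000
  tau = 0.750000: gamma = (1.250000, -0.437500), gamma' = (1.000000, -0.750000); Gamma_uuu = 0.000000, Gamma_uuv = 0.000000, Gamma_uvv = -0.897059, Gamma_vuu = 0.000000, Gamma_vuv = 0.065574, Gamma_vvv = 0.000000
  tau = 0.875000: gamma = (1.375000, -0.531250), gamma' = (1.000000, -0.750000); Gamma_uuu = 0.000000, Gamma_uuv = 0.000000, Gamma_uvv = -0.904412, Gamma_vuu = 0.000000, Gamma_vuv = 0.065041, Gamma_vvv = 0.000000
  tau = 1.000000: gamma = (1.500000, -0.625000), gamma' = (1.000000, -0.750000); Gamma_uuu = 0.000000, Gamma_uuv = 0.000000, Gamma_uvv = -0.911765, Gamma_vuu = 0.000000, Gamma_vuv = 0.064516, Gamma_vvv = 0.000000
step 0: V^u = -0.2500, V^v = 0.5000
step 1: k1 = (-0.319853, -0.047414), k2 = (-0.318786, -0.048654), k3 = (-0.318686, -0.048636), k4 = (-0.317455, -0.049837); V <- V + (h/6)(k1 + 2k2 + 2k3 + k4): V^u = -0.3297, V^v = 0.4878
step 2: k1 = (-0.317455, -0.049837), k2 = (-0.316057, -0.051000), k3 = (-0.315962, -0.050982), k4 = (-0.314401, -0.052106); V <- V + (h/6)(k1 + 2k2 + 2k3 + k4): V^u = -0.4087, V^v = 0.4751
step 3: k1 = (-0.314401, -0.052107), k2 = (-0.312674, -0.053194), k3 = (-0.312584, -0.053174), k4 = (-0.310697, -0.054224); V <- V + (h/6)(k1 + 2k2 + 2k3 + k4): V^u = -0.4868, V^v = 0.4618
step 4: k1 = (-0.310696, -0.054224), k2 = (-0.308645, -0.055237), k3 = (-0.308559, -0.055216), k4 = (-0.306350, -0.056191); V <- V + (h/6)(k1 + 2k2 + 2k3 + k4): V^u = -0.5640, V^v = 0.4480

Answer: V^u = -0.5640, V^v = 0.4480


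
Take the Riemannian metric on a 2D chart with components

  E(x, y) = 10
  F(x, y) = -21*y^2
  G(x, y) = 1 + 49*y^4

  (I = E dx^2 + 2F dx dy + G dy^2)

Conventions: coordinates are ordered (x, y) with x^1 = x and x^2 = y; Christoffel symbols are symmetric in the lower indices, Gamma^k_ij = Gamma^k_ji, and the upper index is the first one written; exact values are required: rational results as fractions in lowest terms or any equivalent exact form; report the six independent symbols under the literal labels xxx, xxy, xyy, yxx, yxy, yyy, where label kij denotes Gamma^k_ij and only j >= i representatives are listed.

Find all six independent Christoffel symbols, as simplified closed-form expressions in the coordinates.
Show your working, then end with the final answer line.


E = 10; F = -21*y^2; G = 1 + 49*y^4
Gamma^k_ij = (1/2) g^{kl} (d_i g_jl + d_j g_il - d_l g_ij), with g^inv = (1/(EG-F^2)) [[G, -F], [-F, E]]
first partials: E_x = 0, E_y = 0, F_x = 0, F_y = -42*y, G_x = 0, G_y = 196*y^3
D = EG - F^2 = 10 + 49*y^4
expanded: Gamma^x_xx = (G E_x - 2F F_x + F E_y)/(2D), Gamma^x_xy = (G E_y - F G_x)/(2D), Gamma^x_yy = (2G F_y - G G_x - F G_y)/(2D), Gamma^y_xx = (2E F_x - E E_y - F E_x)/(2D), Gamma^y_xy = (E G_x - F E_y)/(2D), Gamma^y_yy = (E G_y - 2F F_y + F G_x)/(2D); substitute and cancel common factors

Answer: Gamma_xxx = 0, Gamma_xxy = 0, Gamma_xyy = -42*y/(49*y^4 + 10), Gamma_yxx = 0, Gamma_yxy = 0, Gamma_yyy = 98*y^3/(49*y^4 + 10)


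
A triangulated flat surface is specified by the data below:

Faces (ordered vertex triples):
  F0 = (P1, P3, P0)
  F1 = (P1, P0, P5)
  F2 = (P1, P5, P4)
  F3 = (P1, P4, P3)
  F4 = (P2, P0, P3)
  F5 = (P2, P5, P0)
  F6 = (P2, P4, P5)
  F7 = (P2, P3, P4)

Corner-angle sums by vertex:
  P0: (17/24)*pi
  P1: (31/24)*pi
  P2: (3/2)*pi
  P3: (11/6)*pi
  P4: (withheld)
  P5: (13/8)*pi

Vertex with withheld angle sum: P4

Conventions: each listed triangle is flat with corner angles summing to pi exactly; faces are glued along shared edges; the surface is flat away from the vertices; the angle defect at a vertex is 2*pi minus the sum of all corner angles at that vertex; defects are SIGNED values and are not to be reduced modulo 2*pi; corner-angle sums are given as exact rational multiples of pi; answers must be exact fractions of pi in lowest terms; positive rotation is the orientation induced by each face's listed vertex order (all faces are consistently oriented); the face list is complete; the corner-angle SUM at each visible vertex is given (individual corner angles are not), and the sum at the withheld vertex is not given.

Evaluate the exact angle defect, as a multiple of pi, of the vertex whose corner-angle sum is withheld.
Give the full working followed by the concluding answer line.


V = 6, E = 12, F = 8; chi = V - E + F = 2
Gauss-Bonnet: total defect = 2*pi*chi = 4*pi; visible defects sum to (73/24)*pi

Answer: defect(P4) = (23/24)*pi
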